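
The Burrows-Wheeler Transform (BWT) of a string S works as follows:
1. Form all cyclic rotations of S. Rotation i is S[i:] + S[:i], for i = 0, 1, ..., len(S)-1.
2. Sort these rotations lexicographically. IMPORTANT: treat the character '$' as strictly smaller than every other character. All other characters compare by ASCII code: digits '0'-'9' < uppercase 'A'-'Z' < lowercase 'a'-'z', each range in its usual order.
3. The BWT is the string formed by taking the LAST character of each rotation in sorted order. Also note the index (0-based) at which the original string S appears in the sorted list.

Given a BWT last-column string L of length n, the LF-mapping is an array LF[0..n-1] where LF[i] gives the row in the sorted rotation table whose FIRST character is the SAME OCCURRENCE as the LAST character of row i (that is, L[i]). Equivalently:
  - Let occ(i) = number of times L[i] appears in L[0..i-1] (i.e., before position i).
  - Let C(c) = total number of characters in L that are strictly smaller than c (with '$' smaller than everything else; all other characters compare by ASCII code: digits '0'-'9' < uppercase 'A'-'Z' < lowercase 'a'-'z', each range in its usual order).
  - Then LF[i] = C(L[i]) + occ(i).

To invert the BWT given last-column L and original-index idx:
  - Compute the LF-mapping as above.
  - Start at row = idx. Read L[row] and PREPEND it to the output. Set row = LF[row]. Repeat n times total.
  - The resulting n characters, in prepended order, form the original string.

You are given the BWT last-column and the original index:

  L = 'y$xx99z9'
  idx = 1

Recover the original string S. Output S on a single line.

LF mapping: 6 0 4 5 1 2 7 3
Walk LF starting at row 1, prepending L[row]:
  step 1: row=1, L[1]='$', prepend. Next row=LF[1]=0
  step 2: row=0, L[0]='y', prepend. Next row=LF[0]=6
  step 3: row=6, L[6]='z', prepend. Next row=LF[6]=7
  step 4: row=7, L[7]='9', prepend. Next row=LF[7]=3
  step 5: row=3, L[3]='x', prepend. Next row=LF[3]=5
  step 6: row=5, L[5]='9', prepend. Next row=LF[5]=2
  step 7: row=2, L[2]='x', prepend. Next row=LF[2]=4
  step 8: row=4, L[4]='9', prepend. Next row=LF[4]=1
Reversed output: 9x9x9zy$

Answer: 9x9x9zy$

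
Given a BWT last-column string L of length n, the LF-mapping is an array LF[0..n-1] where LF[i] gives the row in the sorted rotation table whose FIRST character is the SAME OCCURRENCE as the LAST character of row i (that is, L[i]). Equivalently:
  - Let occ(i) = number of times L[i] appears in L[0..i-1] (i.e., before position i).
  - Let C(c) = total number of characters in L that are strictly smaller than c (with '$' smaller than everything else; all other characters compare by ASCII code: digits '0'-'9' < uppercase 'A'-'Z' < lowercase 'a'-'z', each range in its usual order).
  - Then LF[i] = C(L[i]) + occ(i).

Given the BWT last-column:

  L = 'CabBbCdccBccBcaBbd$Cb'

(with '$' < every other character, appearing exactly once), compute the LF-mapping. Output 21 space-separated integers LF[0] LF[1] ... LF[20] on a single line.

Char counts: '$':1, 'B':4, 'C':3, 'a':2, 'b':4, 'c':5, 'd':2
C (first-col start): C('$')=0, C('B')=1, C('C')=5, C('a')=8, C('b')=10, C('c')=14, C('d')=19
L[0]='C': occ=0, LF[0]=C('C')+0=5+0=5
L[1]='a': occ=0, LF[1]=C('a')+0=8+0=8
L[2]='b': occ=0, LF[2]=C('b')+0=10+0=10
L[3]='B': occ=0, LF[3]=C('B')+0=1+0=1
L[4]='b': occ=1, LF[4]=C('b')+1=10+1=11
L[5]='C': occ=1, LF[5]=C('C')+1=5+1=6
L[6]='d': occ=0, LF[6]=C('d')+0=19+0=19
L[7]='c': occ=0, LF[7]=C('c')+0=14+0=14
L[8]='c': occ=1, LF[8]=C('c')+1=14+1=15
L[9]='B': occ=1, LF[9]=C('B')+1=1+1=2
L[10]='c': occ=2, LF[10]=C('c')+2=14+2=16
L[11]='c': occ=3, LF[11]=C('c')+3=14+3=17
L[12]='B': occ=2, LF[12]=C('B')+2=1+2=3
L[13]='c': occ=4, LF[13]=C('c')+4=14+4=18
L[14]='a': occ=1, LF[14]=C('a')+1=8+1=9
L[15]='B': occ=3, LF[15]=C('B')+3=1+3=4
L[16]='b': occ=2, LF[16]=C('b')+2=10+2=12
L[17]='d': occ=1, LF[17]=C('d')+1=19+1=20
L[18]='$': occ=0, LF[18]=C('$')+0=0+0=0
L[19]='C': occ=2, LF[19]=C('C')+2=5+2=7
L[20]='b': occ=3, LF[20]=C('b')+3=10+3=13

Answer: 5 8 10 1 11 6 19 14 15 2 16 17 3 18 9 4 12 20 0 7 13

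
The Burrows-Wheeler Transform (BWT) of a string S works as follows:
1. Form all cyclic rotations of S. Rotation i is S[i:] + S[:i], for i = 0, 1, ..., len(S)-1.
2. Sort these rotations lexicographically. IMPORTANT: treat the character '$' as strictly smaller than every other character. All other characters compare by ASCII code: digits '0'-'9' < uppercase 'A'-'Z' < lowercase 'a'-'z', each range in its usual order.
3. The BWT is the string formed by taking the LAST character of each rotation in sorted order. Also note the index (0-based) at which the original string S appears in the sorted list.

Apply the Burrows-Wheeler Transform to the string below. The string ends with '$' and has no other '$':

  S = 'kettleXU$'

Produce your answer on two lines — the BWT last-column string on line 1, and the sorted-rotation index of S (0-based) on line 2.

All 9 rotations (rotation i = S[i:]+S[:i]):
  rot[0] = kettleXU$
  rot[1] = ettleXU$k
  rot[2] = ttleXU$ke
  rot[3] = tleXU$ket
  rot[4] = leXU$kett
  rot[5] = eXU$kettl
  rot[6] = XU$kettle
  rot[7] = U$kettleX
  rot[8] = $kettleXU
Sorted (with $ < everything):
  sorted[0] = $kettleXU  (last char: 'U')
  sorted[1] = U$kettleX  (last char: 'X')
  sorted[2] = XU$kettle  (last char: 'e')
  sorted[3] = eXU$kettl  (last char: 'l')
  sorted[4] = ettleXU$k  (last char: 'k')
  sorted[5] = kettleXU$  (last char: '$')
  sorted[6] = leXU$kett  (last char: 't')
  sorted[7] = tleXU$ket  (last char: 't')
  sorted[8] = ttleXU$ke  (last char: 'e')
Last column: UXelk$tte
Original string S is at sorted index 5

Answer: UXelk$tte
5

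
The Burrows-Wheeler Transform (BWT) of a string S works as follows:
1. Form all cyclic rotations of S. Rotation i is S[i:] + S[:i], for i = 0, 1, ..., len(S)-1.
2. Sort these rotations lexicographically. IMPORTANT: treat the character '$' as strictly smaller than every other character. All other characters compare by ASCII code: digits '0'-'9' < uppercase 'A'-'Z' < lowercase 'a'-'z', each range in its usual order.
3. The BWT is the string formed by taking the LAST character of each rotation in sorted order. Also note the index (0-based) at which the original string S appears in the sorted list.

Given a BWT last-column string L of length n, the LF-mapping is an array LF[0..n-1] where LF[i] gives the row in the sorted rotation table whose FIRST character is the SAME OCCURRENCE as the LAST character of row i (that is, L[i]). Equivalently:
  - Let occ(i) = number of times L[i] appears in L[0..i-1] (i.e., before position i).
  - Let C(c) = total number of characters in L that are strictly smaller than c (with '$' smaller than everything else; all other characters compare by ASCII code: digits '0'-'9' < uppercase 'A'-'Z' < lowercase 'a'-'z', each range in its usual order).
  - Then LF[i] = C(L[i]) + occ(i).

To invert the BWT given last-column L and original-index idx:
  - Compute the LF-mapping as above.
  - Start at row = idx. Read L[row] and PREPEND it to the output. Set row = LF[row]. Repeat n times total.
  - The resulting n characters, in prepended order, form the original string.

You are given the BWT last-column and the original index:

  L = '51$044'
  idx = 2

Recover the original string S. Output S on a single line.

LF mapping: 5 2 0 1 3 4
Walk LF starting at row 2, prepending L[row]:
  step 1: row=2, L[2]='$', prepend. Next row=LF[2]=0
  step 2: row=0, L[0]='5', prepend. Next row=LF[0]=5
  step 3: row=5, L[5]='4', prepend. Next row=LF[5]=4
  step 4: row=4, L[4]='4', prepend. Next row=LF[4]=3
  step 5: row=3, L[3]='0', prepend. Next row=LF[3]=1
  step 6: row=1, L[1]='1', prepend. Next row=LF[1]=2
Reversed output: 10445$

Answer: 10445$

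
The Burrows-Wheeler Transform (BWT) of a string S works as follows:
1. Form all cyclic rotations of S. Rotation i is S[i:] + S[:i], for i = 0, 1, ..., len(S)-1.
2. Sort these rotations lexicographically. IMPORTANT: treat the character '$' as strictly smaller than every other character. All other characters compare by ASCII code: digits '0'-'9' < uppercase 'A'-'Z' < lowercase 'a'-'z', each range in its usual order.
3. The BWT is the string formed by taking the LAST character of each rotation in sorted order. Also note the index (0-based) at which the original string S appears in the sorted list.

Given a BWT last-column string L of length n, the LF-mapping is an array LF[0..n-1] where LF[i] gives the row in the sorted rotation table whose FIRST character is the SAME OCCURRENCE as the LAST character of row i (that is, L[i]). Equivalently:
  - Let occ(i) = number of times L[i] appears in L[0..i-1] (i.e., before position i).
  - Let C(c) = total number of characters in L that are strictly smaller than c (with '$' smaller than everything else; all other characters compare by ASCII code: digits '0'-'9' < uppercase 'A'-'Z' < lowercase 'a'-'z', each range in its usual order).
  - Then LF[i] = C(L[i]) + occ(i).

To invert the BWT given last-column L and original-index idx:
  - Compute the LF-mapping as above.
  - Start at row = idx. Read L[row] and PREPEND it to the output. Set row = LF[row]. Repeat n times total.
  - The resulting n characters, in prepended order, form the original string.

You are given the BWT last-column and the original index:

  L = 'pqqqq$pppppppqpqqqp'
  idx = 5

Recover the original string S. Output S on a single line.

LF mapping: 1 11 12 13 14 0 2 3 4 5 6 7 8 15 9 16 17 18 10
Walk LF starting at row 5, prepending L[row]:
  step 1: row=5, L[5]='$', prepend. Next row=LF[5]=0
  step 2: row=0, L[0]='p', prepend. Next row=LF[0]=1
  step 3: row=1, L[1]='q', prepend. Next row=LF[1]=11
  step 4: row=11, L[11]='p', prepend. Next row=LF[11]=7
  step 5: row=7, L[7]='p', prepend. Next row=LF[7]=3
  step 6: row=3, L[3]='q', prepend. Next row=LF[3]=13
  step 7: row=13, L[13]='q', prepend. Next row=LF[13]=15
  step 8: row=15, L[15]='q', prepend. Next row=LF[15]=16
  step 9: row=16, L[16]='q', prepend. Next row=LF[16]=17
  step 10: row=17, L[17]='q', prepend. Next row=LF[17]=18
  step 11: row=18, L[18]='p', prepend. Next row=LF[18]=10
  step 12: row=10, L[10]='p', prepend. Next row=LF[10]=6
  step 13: row=6, L[6]='p', prepend. Next row=LF[6]=2
  step 14: row=2, L[2]='q', prepend. Next row=LF[2]=12
  step 15: row=12, L[12]='p', prepend. Next row=LF[12]=8
  step 16: row=8, L[8]='p', prepend. Next row=LF[8]=4
  step 17: row=4, L[4]='q', prepend. Next row=LF[4]=14
  step 18: row=14, L[14]='p', prepend. Next row=LF[14]=9
  step 19: row=9, L[9]='p', prepend. Next row=LF[9]=5
Reversed output: ppqppqpppqqqqqppqp$

Answer: ppqppqpppqqqqqppqp$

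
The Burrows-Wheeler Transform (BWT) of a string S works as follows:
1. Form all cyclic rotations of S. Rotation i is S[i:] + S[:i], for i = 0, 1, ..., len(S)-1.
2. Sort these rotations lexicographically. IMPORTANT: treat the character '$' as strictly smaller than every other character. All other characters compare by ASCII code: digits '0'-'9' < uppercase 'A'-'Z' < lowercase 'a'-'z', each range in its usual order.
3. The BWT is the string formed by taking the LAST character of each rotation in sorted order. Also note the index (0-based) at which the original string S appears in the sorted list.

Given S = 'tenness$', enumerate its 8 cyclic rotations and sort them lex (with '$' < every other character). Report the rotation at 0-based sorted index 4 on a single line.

Answer: nness$te

Derivation:
All 8 rotations (rotation i = S[i:]+S[:i]):
  rot[0] = tenness$
  rot[1] = enness$t
  rot[2] = nness$te
  rot[3] = ness$ten
  rot[4] = ess$tenn
  rot[5] = ss$tenne
  rot[6] = s$tennes
  rot[7] = $tenness
Sorted (with $ < everything):
  sorted[0] = $tenness
  sorted[1] = enness$t
  sorted[2] = ess$tenn
  sorted[3] = ness$ten
  sorted[4] = nness$te
  sorted[5] = s$tennes
  sorted[6] = ss$tenne
  sorted[7] = tenness$
sorted[4] = nness$te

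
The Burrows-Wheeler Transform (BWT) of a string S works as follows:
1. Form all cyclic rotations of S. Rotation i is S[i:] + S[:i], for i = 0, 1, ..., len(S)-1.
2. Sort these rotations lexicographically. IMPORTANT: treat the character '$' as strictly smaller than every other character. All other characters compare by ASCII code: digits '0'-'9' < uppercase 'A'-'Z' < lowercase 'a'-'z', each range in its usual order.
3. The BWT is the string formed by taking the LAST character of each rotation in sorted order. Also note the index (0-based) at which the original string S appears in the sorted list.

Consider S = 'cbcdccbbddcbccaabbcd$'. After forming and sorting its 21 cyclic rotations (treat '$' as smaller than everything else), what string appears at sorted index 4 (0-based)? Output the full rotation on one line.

Answer: bbddcbccaabbcd$cbcdcc

Derivation:
All 21 rotations (rotation i = S[i:]+S[:i]):
  rot[0] = cbcdccbbddcbccaabbcd$
  rot[1] = bcdccbbddcbccaabbcd$c
  rot[2] = cdccbbddcbccaabbcd$cb
  rot[3] = dccbbddcbccaabbcd$cbc
  rot[4] = ccbbddcbccaabbcd$cbcd
  rot[5] = cbbddcbccaabbcd$cbcdc
  rot[6] = bbddcbccaabbcd$cbcdcc
  rot[7] = bddcbccaabbcd$cbcdccb
  rot[8] = ddcbccaabbcd$cbcdccbb
  rot[9] = dcbccaabbcd$cbcdccbbd
  rot[10] = cbccaabbcd$cbcdccbbdd
  rot[11] = bccaabbcd$cbcdccbbddc
  rot[12] = ccaabbcd$cbcdccbbddcb
  rot[13] = caabbcd$cbcdccbbddcbc
  rot[14] = aabbcd$cbcdccbbddcbcc
  rot[15] = abbcd$cbcdccbbddcbcca
  rot[16] = bbcd$cbcdccbbddcbccaa
  rot[17] = bcd$cbcdccbbddcbccaab
  rot[18] = cd$cbcdccbbddcbccaabb
  rot[19] = d$cbcdccbbddcbccaabbc
  rot[20] = $cbcdccbbddcbccaabbcd
Sorted (with $ < everything):
  sorted[0] = $cbcdccbbddcbccaabbcd
  sorted[1] = aabbcd$cbcdccbbddcbcc
  sorted[2] = abbcd$cbcdccbbddcbcca
  sorted[3] = bbcd$cbcdccbbddcbccaa
  sorted[4] = bbddcbccaabbcd$cbcdcc
  sorted[5] = bccaabbcd$cbcdccbbddc
  sorted[6] = bcd$cbcdccbbddcbccaab
  sorted[7] = bcdccbbddcbccaabbcd$c
  sorted[8] = bddcbccaabbcd$cbcdccb
  sorted[9] = caabbcd$cbcdccbbddcbc
  sorted[10] = cbbddcbccaabbcd$cbcdc
  sorted[11] = cbccaabbcd$cbcdccbbdd
  sorted[12] = cbcdccbbddcbccaabbcd$
  sorted[13] = ccaabbcd$cbcdccbbddcb
  sorted[14] = ccbbddcbccaabbcd$cbcd
  sorted[15] = cd$cbcdccbbddcbccaabb
  sorted[16] = cdccbbddcbccaabbcd$cb
  sorted[17] = d$cbcdccbbddcbccaabbc
  sorted[18] = dcbccaabbcd$cbcdccbbd
  sorted[19] = dccbbddcbccaabbcd$cbc
  sorted[20] = ddcbccaabbcd$cbcdccbb
sorted[4] = bbddcbccaabbcd$cbcdcc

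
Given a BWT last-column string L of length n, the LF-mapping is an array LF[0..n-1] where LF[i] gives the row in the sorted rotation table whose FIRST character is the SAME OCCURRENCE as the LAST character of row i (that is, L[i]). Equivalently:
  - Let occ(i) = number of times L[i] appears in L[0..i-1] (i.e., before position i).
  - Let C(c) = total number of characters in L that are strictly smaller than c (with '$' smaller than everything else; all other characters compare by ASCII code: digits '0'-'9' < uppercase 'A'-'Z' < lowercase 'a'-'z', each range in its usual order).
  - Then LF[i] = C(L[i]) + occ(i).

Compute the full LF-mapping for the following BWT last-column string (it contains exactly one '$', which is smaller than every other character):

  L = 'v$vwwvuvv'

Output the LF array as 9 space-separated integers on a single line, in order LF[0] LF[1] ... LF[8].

Answer: 2 0 3 7 8 4 1 5 6

Derivation:
Char counts: '$':1, 'u':1, 'v':5, 'w':2
C (first-col start): C('$')=0, C('u')=1, C('v')=2, C('w')=7
L[0]='v': occ=0, LF[0]=C('v')+0=2+0=2
L[1]='$': occ=0, LF[1]=C('$')+0=0+0=0
L[2]='v': occ=1, LF[2]=C('v')+1=2+1=3
L[3]='w': occ=0, LF[3]=C('w')+0=7+0=7
L[4]='w': occ=1, LF[4]=C('w')+1=7+1=8
L[5]='v': occ=2, LF[5]=C('v')+2=2+2=4
L[6]='u': occ=0, LF[6]=C('u')+0=1+0=1
L[7]='v': occ=3, LF[7]=C('v')+3=2+3=5
L[8]='v': occ=4, LF[8]=C('v')+4=2+4=6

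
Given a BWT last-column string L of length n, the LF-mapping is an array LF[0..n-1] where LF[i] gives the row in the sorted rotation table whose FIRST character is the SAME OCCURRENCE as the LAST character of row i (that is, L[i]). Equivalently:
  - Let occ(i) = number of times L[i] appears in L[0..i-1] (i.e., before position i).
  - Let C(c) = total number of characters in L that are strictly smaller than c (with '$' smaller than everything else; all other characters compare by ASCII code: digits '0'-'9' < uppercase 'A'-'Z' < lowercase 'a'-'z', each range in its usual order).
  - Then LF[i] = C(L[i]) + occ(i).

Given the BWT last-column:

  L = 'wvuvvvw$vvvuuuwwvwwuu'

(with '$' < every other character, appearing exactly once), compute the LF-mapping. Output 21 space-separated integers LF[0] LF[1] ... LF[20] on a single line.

Answer: 15 7 1 8 9 10 16 0 11 12 13 2 3 4 17 18 14 19 20 5 6

Derivation:
Char counts: '$':1, 'u':6, 'v':8, 'w':6
C (first-col start): C('$')=0, C('u')=1, C('v')=7, C('w')=15
L[0]='w': occ=0, LF[0]=C('w')+0=15+0=15
L[1]='v': occ=0, LF[1]=C('v')+0=7+0=7
L[2]='u': occ=0, LF[2]=C('u')+0=1+0=1
L[3]='v': occ=1, LF[3]=C('v')+1=7+1=8
L[4]='v': occ=2, LF[4]=C('v')+2=7+2=9
L[5]='v': occ=3, LF[5]=C('v')+3=7+3=10
L[6]='w': occ=1, LF[6]=C('w')+1=15+1=16
L[7]='$': occ=0, LF[7]=C('$')+0=0+0=0
L[8]='v': occ=4, LF[8]=C('v')+4=7+4=11
L[9]='v': occ=5, LF[9]=C('v')+5=7+5=12
L[10]='v': occ=6, LF[10]=C('v')+6=7+6=13
L[11]='u': occ=1, LF[11]=C('u')+1=1+1=2
L[12]='u': occ=2, LF[12]=C('u')+2=1+2=3
L[13]='u': occ=3, LF[13]=C('u')+3=1+3=4
L[14]='w': occ=2, LF[14]=C('w')+2=15+2=17
L[15]='w': occ=3, LF[15]=C('w')+3=15+3=18
L[16]='v': occ=7, LF[16]=C('v')+7=7+7=14
L[17]='w': occ=4, LF[17]=C('w')+4=15+4=19
L[18]='w': occ=5, LF[18]=C('w')+5=15+5=20
L[19]='u': occ=4, LF[19]=C('u')+4=1+4=5
L[20]='u': occ=5, LF[20]=C('u')+5=1+5=6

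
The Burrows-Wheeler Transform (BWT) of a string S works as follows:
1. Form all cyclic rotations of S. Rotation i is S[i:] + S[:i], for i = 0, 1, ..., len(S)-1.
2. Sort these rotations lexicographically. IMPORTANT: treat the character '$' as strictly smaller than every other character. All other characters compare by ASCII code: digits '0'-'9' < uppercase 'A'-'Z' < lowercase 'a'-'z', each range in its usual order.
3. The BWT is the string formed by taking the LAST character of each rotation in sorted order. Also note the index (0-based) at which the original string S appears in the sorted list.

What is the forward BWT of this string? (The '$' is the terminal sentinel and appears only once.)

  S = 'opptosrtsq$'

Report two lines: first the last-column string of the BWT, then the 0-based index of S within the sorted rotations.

All 11 rotations (rotation i = S[i:]+S[:i]):
  rot[0] = opptosrtsq$
  rot[1] = pptosrtsq$o
  rot[2] = ptosrtsq$op
  rot[3] = tosrtsq$opp
  rot[4] = osrtsq$oppt
  rot[5] = srtsq$oppto
  rot[6] = rtsq$opptos
  rot[7] = tsq$opptosr
  rot[8] = sq$opptosrt
  rot[9] = q$opptosrts
  rot[10] = $opptosrtsq
Sorted (with $ < everything):
  sorted[0] = $opptosrtsq  (last char: 'q')
  sorted[1] = opptosrtsq$  (last char: '$')
  sorted[2] = osrtsq$oppt  (last char: 't')
  sorted[3] = pptosrtsq$o  (last char: 'o')
  sorted[4] = ptosrtsq$op  (last char: 'p')
  sorted[5] = q$opptosrts  (last char: 's')
  sorted[6] = rtsq$opptos  (last char: 's')
  sorted[7] = sq$opptosrt  (last char: 't')
  sorted[8] = srtsq$oppto  (last char: 'o')
  sorted[9] = tosrtsq$opp  (last char: 'p')
  sorted[10] = tsq$opptosr  (last char: 'r')
Last column: q$topsstopr
Original string S is at sorted index 1

Answer: q$topsstopr
1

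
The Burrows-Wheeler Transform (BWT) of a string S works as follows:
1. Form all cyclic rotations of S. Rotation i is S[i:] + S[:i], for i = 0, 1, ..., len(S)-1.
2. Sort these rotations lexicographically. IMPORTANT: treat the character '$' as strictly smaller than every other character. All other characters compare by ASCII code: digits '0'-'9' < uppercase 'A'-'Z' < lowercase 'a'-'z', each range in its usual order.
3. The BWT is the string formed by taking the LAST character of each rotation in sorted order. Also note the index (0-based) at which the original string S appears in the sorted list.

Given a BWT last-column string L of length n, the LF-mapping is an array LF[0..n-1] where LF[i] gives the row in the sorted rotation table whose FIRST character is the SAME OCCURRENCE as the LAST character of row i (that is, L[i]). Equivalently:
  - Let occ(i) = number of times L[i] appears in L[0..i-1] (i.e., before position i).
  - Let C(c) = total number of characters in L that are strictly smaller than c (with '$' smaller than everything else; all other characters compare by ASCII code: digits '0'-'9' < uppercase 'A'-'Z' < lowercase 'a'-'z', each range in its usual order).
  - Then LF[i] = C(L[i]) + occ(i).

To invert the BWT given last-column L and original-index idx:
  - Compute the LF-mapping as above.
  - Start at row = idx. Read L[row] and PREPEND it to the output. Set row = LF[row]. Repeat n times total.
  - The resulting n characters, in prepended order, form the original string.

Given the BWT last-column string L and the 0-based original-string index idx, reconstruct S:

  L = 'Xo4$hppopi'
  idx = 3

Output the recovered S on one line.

LF mapping: 2 5 1 0 3 7 8 6 9 4
Walk LF starting at row 3, prepending L[row]:
  step 1: row=3, L[3]='$', prepend. Next row=LF[3]=0
  step 2: row=0, L[0]='X', prepend. Next row=LF[0]=2
  step 3: row=2, L[2]='4', prepend. Next row=LF[2]=1
  step 4: row=1, L[1]='o', prepend. Next row=LF[1]=5
  step 5: row=5, L[5]='p', prepend. Next row=LF[5]=7
  step 6: row=7, L[7]='o', prepend. Next row=LF[7]=6
  step 7: row=6, L[6]='p', prepend. Next row=LF[6]=8
  step 8: row=8, L[8]='p', prepend. Next row=LF[8]=9
  step 9: row=9, L[9]='i', prepend. Next row=LF[9]=4
  step 10: row=4, L[4]='h', prepend. Next row=LF[4]=3
Reversed output: hippopo4X$

Answer: hippopo4X$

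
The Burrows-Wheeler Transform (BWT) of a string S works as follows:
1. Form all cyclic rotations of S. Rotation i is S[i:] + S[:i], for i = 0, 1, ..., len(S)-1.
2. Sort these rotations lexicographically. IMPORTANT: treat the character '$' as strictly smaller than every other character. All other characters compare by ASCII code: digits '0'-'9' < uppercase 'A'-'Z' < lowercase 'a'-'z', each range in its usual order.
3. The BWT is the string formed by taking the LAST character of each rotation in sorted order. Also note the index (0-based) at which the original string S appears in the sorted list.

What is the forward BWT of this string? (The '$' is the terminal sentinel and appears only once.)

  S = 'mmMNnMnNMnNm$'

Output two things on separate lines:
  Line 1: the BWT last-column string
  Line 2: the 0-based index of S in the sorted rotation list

Answer: mmnNnnMNm$NMM
9

Derivation:
All 13 rotations (rotation i = S[i:]+S[:i]):
  rot[0] = mmMNnMnNMnNm$
  rot[1] = mMNnMnNMnNm$m
  rot[2] = MNnMnNMnNm$mm
  rot[3] = NnMnNMnNm$mmM
  rot[4] = nMnNMnNm$mmMN
  rot[5] = MnNMnNm$mmMNn
  rot[6] = nNMnNm$mmMNnM
  rot[7] = NMnNm$mmMNnMn
  rot[8] = MnNm$mmMNnMnN
  rot[9] = nNm$mmMNnMnNM
  rot[10] = Nm$mmMNnMnNMn
  rot[11] = m$mmMNnMnNMnN
  rot[12] = $mmMNnMnNMnNm
Sorted (with $ < everything):
  sorted[0] = $mmMNnMnNMnNm  (last char: 'm')
  sorted[1] = MNnMnNMnNm$mm  (last char: 'm')
  sorted[2] = MnNMnNm$mmMNn  (last char: 'n')
  sorted[3] = MnNm$mmMNnMnN  (last char: 'N')
  sorted[4] = NMnNm$mmMNnMn  (last char: 'n')
  sorted[5] = Nm$mmMNnMnNMn  (last char: 'n')
  sorted[6] = NnMnNMnNm$mmM  (last char: 'M')
  sorted[7] = m$mmMNnMnNMnN  (last char: 'N')
  sorted[8] = mMNnMnNMnNm$m  (last char: 'm')
  sorted[9] = mmMNnMnNMnNm$  (last char: '$')
  sorted[10] = nMnNMnNm$mmMN  (last char: 'N')
  sorted[11] = nNMnNm$mmMNnM  (last char: 'M')
  sorted[12] = nNm$mmMNnMnNM  (last char: 'M')
Last column: mmnNnnMNm$NMM
Original string S is at sorted index 9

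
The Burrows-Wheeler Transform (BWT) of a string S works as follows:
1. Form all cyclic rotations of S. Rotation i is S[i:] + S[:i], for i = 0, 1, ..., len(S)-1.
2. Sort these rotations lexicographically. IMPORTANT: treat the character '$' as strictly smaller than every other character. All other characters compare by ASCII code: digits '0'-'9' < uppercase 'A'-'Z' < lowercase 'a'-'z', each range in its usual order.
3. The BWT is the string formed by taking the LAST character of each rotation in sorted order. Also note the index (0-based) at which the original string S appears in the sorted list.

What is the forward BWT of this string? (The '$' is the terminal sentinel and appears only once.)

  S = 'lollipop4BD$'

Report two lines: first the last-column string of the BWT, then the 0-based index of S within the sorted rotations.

Answer: Dp4Bllo$lpoi
7

Derivation:
All 12 rotations (rotation i = S[i:]+S[:i]):
  rot[0] = lollipop4BD$
  rot[1] = ollipop4BD$l
  rot[2] = llipop4BD$lo
  rot[3] = lipop4BD$lol
  rot[4] = ipop4BD$loll
  rot[5] = pop4BD$lolli
  rot[6] = op4BD$lollip
  rot[7] = p4BD$lollipo
  rot[8] = 4BD$lollipop
  rot[9] = BD$lollipop4
  rot[10] = D$lollipop4B
  rot[11] = $lollipop4BD
Sorted (with $ < everything):
  sorted[0] = $lollipop4BD  (last char: 'D')
  sorted[1] = 4BD$lollipop  (last char: 'p')
  sorted[2] = BD$lollipop4  (last char: '4')
  sorted[3] = D$lollipop4B  (last char: 'B')
  sorted[4] = ipop4BD$loll  (last char: 'l')
  sorted[5] = lipop4BD$lol  (last char: 'l')
  sorted[6] = llipop4BD$lo  (last char: 'o')
  sorted[7] = lollipop4BD$  (last char: '$')
  sorted[8] = ollipop4BD$l  (last char: 'l')
  sorted[9] = op4BD$lollip  (last char: 'p')
  sorted[10] = p4BD$lollipo  (last char: 'o')
  sorted[11] = pop4BD$lolli  (last char: 'i')
Last column: Dp4Bllo$lpoi
Original string S is at sorted index 7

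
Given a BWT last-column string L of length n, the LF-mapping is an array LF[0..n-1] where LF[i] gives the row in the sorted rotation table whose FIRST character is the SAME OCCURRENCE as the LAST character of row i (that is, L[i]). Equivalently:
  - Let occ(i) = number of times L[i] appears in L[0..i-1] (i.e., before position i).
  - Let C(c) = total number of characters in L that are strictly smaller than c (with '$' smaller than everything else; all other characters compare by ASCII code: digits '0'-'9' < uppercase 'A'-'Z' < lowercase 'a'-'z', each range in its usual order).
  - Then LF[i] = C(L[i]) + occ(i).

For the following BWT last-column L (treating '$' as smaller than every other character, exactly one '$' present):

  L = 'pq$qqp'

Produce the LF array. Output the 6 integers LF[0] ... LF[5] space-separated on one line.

Answer: 1 3 0 4 5 2

Derivation:
Char counts: '$':1, 'p':2, 'q':3
C (first-col start): C('$')=0, C('p')=1, C('q')=3
L[0]='p': occ=0, LF[0]=C('p')+0=1+0=1
L[1]='q': occ=0, LF[1]=C('q')+0=3+0=3
L[2]='$': occ=0, LF[2]=C('$')+0=0+0=0
L[3]='q': occ=1, LF[3]=C('q')+1=3+1=4
L[4]='q': occ=2, LF[4]=C('q')+2=3+2=5
L[5]='p': occ=1, LF[5]=C('p')+1=1+1=2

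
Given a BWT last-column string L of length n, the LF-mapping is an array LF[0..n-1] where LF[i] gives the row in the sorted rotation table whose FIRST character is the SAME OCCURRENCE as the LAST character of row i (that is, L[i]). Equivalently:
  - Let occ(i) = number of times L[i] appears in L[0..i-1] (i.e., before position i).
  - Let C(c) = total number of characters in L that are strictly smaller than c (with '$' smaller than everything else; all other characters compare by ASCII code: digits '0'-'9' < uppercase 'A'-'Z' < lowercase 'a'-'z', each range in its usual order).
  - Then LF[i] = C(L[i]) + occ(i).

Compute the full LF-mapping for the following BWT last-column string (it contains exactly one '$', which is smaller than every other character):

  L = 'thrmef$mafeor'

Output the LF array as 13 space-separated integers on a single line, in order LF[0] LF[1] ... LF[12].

Char counts: '$':1, 'a':1, 'e':2, 'f':2, 'h':1, 'm':2, 'o':1, 'r':2, 't':1
C (first-col start): C('$')=0, C('a')=1, C('e')=2, C('f')=4, C('h')=6, C('m')=7, C('o')=9, C('r')=10, C('t')=12
L[0]='t': occ=0, LF[0]=C('t')+0=12+0=12
L[1]='h': occ=0, LF[1]=C('h')+0=6+0=6
L[2]='r': occ=0, LF[2]=C('r')+0=10+0=10
L[3]='m': occ=0, LF[3]=C('m')+0=7+0=7
L[4]='e': occ=0, LF[4]=C('e')+0=2+0=2
L[5]='f': occ=0, LF[5]=C('f')+0=4+0=4
L[6]='$': occ=0, LF[6]=C('$')+0=0+0=0
L[7]='m': occ=1, LF[7]=C('m')+1=7+1=8
L[8]='a': occ=0, LF[8]=C('a')+0=1+0=1
L[9]='f': occ=1, LF[9]=C('f')+1=4+1=5
L[10]='e': occ=1, LF[10]=C('e')+1=2+1=3
L[11]='o': occ=0, LF[11]=C('o')+0=9+0=9
L[12]='r': occ=1, LF[12]=C('r')+1=10+1=11

Answer: 12 6 10 7 2 4 0 8 1 5 3 9 11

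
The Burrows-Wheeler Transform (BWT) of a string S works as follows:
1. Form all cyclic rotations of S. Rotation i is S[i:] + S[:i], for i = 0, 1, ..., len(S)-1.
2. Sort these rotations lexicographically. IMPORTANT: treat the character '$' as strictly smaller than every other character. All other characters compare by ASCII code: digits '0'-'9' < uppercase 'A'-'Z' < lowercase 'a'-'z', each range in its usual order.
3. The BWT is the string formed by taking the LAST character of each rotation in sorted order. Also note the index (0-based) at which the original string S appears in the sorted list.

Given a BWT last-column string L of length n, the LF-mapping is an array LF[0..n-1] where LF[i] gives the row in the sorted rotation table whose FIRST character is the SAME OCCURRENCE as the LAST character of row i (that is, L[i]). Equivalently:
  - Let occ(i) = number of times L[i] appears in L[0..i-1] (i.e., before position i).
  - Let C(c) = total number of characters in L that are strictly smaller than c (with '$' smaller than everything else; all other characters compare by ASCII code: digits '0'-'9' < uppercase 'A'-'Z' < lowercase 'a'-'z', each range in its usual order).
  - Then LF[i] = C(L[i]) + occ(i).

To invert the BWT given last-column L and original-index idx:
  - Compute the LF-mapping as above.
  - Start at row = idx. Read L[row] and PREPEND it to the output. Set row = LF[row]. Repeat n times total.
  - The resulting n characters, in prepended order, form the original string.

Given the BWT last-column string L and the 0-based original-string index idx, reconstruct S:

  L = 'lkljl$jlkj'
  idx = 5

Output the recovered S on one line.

Answer: klkjjlljl$

Derivation:
LF mapping: 6 4 7 1 8 0 2 9 5 3
Walk LF starting at row 5, prepending L[row]:
  step 1: row=5, L[5]='$', prepend. Next row=LF[5]=0
  step 2: row=0, L[0]='l', prepend. Next row=LF[0]=6
  step 3: row=6, L[6]='j', prepend. Next row=LF[6]=2
  step 4: row=2, L[2]='l', prepend. Next row=LF[2]=7
  step 5: row=7, L[7]='l', prepend. Next row=LF[7]=9
  step 6: row=9, L[9]='j', prepend. Next row=LF[9]=3
  step 7: row=3, L[3]='j', prepend. Next row=LF[3]=1
  step 8: row=1, L[1]='k', prepend. Next row=LF[1]=4
  step 9: row=4, L[4]='l', prepend. Next row=LF[4]=8
  step 10: row=8, L[8]='k', prepend. Next row=LF[8]=5
Reversed output: klkjjlljl$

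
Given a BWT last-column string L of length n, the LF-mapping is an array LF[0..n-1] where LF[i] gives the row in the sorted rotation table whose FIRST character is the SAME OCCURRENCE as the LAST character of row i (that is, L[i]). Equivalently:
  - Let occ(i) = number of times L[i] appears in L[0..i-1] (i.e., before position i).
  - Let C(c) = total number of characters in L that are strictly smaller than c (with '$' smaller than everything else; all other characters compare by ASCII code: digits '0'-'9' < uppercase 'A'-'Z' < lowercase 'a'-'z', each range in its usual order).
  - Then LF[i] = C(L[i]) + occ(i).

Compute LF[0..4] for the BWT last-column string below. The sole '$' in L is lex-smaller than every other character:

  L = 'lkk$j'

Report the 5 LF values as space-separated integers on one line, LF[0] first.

Answer: 4 2 3 0 1

Derivation:
Char counts: '$':1, 'j':1, 'k':2, 'l':1
C (first-col start): C('$')=0, C('j')=1, C('k')=2, C('l')=4
L[0]='l': occ=0, LF[0]=C('l')+0=4+0=4
L[1]='k': occ=0, LF[1]=C('k')+0=2+0=2
L[2]='k': occ=1, LF[2]=C('k')+1=2+1=3
L[3]='$': occ=0, LF[3]=C('$')+0=0+0=0
L[4]='j': occ=0, LF[4]=C('j')+0=1+0=1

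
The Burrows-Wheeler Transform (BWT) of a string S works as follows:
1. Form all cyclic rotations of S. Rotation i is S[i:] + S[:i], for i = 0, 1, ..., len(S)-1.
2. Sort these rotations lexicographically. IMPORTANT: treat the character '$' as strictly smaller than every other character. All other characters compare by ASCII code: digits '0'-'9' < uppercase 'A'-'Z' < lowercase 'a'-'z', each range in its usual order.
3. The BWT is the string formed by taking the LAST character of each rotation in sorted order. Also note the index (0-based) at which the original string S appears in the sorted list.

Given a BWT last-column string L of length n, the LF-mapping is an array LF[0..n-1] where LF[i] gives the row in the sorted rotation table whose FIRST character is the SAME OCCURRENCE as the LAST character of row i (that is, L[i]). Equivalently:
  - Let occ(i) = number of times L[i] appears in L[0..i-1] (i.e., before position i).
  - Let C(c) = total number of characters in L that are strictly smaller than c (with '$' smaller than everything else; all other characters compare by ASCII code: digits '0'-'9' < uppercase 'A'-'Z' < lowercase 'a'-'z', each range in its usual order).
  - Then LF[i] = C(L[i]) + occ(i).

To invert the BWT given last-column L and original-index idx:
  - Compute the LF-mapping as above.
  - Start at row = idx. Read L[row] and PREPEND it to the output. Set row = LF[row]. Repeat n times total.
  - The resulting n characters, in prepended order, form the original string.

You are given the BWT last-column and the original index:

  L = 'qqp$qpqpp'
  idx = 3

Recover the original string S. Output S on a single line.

Answer: pqpqqppq$

Derivation:
LF mapping: 5 6 1 0 7 2 8 3 4
Walk LF starting at row 3, prepending L[row]:
  step 1: row=3, L[3]='$', prepend. Next row=LF[3]=0
  step 2: row=0, L[0]='q', prepend. Next row=LF[0]=5
  step 3: row=5, L[5]='p', prepend. Next row=LF[5]=2
  step 4: row=2, L[2]='p', prepend. Next row=LF[2]=1
  step 5: row=1, L[1]='q', prepend. Next row=LF[1]=6
  step 6: row=6, L[6]='q', prepend. Next row=LF[6]=8
  step 7: row=8, L[8]='p', prepend. Next row=LF[8]=4
  step 8: row=4, L[4]='q', prepend. Next row=LF[4]=7
  step 9: row=7, L[7]='p', prepend. Next row=LF[7]=3
Reversed output: pqpqqppq$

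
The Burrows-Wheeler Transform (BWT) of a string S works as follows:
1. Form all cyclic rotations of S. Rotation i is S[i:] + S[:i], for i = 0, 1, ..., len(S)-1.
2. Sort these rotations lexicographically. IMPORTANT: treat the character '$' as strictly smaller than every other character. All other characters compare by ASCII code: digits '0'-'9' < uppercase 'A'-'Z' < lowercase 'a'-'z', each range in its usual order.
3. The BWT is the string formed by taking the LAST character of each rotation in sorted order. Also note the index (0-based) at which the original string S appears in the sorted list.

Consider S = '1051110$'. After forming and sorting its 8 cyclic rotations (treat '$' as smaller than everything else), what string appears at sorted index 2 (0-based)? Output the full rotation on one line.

Answer: 051110$1

Derivation:
All 8 rotations (rotation i = S[i:]+S[:i]):
  rot[0] = 1051110$
  rot[1] = 051110$1
  rot[2] = 51110$10
  rot[3] = 1110$105
  rot[4] = 110$1051
  rot[5] = 10$10511
  rot[6] = 0$105111
  rot[7] = $1051110
Sorted (with $ < everything):
  sorted[0] = $1051110
  sorted[1] = 0$105111
  sorted[2] = 051110$1
  sorted[3] = 10$10511
  sorted[4] = 1051110$
  sorted[5] = 110$1051
  sorted[6] = 1110$105
  sorted[7] = 51110$10
sorted[2] = 051110$1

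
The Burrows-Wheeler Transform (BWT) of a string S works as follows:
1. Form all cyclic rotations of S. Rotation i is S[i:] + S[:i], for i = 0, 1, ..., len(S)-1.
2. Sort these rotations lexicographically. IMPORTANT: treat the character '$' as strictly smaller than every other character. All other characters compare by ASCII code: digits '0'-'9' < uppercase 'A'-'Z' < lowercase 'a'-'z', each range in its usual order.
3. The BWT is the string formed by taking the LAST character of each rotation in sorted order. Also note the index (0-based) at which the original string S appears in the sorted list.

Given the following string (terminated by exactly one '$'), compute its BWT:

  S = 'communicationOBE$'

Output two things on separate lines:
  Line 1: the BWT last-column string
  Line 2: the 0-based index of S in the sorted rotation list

All 17 rotations (rotation i = S[i:]+S[:i]):
  rot[0] = communicationOBE$
  rot[1] = ommunicationOBE$c
  rot[2] = mmunicationOBE$co
  rot[3] = municationOBE$com
  rot[4] = unicationOBE$comm
  rot[5] = nicationOBE$commu
  rot[6] = icationOBE$commun
  rot[7] = cationOBE$communi
  rot[8] = ationOBE$communic
  rot[9] = tionOBE$communica
  rot[10] = ionOBE$communicat
  rot[11] = onOBE$communicati
  rot[12] = nOBE$communicatio
  rot[13] = OBE$communication
  rot[14] = BE$communicationO
  rot[15] = E$communicationOB
  rot[16] = $communicationOBE
Sorted (with $ < everything):
  sorted[0] = $communicationOBE  (last char: 'E')
  sorted[1] = BE$communicationO  (last char: 'O')
  sorted[2] = E$communicationOB  (last char: 'B')
  sorted[3] = OBE$communication  (last char: 'n')
  sorted[4] = ationOBE$communic  (last char: 'c')
  sorted[5] = cationOBE$communi  (last char: 'i')
  sorted[6] = communicationOBE$  (last char: '$')
  sorted[7] = icationOBE$commun  (last char: 'n')
  sorted[8] = ionOBE$communicat  (last char: 't')
  sorted[9] = mmunicationOBE$co  (last char: 'o')
  sorted[10] = municationOBE$com  (last char: 'm')
  sorted[11] = nOBE$communicatio  (last char: 'o')
  sorted[12] = nicationOBE$commu  (last char: 'u')
  sorted[13] = ommunicationOBE$c  (last char: 'c')
  sorted[14] = onOBE$communicati  (last char: 'i')
  sorted[15] = tionOBE$communica  (last char: 'a')
  sorted[16] = unicationOBE$comm  (last char: 'm')
Last column: EOBnci$ntomouciam
Original string S is at sorted index 6

Answer: EOBnci$ntomouciam
6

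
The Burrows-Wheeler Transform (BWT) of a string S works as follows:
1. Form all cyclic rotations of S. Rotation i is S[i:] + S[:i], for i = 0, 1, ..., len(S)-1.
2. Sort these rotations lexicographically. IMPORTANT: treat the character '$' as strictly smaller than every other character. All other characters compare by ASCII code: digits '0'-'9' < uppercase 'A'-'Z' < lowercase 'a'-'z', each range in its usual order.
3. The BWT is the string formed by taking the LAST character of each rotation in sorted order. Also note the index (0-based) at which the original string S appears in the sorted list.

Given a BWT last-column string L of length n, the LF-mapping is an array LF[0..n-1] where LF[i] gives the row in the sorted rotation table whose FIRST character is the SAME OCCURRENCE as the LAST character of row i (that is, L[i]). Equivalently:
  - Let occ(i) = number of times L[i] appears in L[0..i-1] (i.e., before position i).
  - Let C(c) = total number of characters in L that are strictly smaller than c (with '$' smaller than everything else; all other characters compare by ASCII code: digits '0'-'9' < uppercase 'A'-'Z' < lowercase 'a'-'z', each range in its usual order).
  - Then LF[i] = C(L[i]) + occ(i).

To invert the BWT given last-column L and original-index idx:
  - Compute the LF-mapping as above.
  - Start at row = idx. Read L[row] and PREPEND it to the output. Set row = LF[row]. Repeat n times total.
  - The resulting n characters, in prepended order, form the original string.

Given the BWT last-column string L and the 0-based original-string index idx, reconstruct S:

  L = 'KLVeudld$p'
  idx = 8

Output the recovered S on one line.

Answer: puddleVLK$

Derivation:
LF mapping: 1 2 3 6 9 4 7 5 0 8
Walk LF starting at row 8, prepending L[row]:
  step 1: row=8, L[8]='$', prepend. Next row=LF[8]=0
  step 2: row=0, L[0]='K', prepend. Next row=LF[0]=1
  step 3: row=1, L[1]='L', prepend. Next row=LF[1]=2
  step 4: row=2, L[2]='V', prepend. Next row=LF[2]=3
  step 5: row=3, L[3]='e', prepend. Next row=LF[3]=6
  step 6: row=6, L[6]='l', prepend. Next row=LF[6]=7
  step 7: row=7, L[7]='d', prepend. Next row=LF[7]=5
  step 8: row=5, L[5]='d', prepend. Next row=LF[5]=4
  step 9: row=4, L[4]='u', prepend. Next row=LF[4]=9
  step 10: row=9, L[9]='p', prepend. Next row=LF[9]=8
Reversed output: puddleVLK$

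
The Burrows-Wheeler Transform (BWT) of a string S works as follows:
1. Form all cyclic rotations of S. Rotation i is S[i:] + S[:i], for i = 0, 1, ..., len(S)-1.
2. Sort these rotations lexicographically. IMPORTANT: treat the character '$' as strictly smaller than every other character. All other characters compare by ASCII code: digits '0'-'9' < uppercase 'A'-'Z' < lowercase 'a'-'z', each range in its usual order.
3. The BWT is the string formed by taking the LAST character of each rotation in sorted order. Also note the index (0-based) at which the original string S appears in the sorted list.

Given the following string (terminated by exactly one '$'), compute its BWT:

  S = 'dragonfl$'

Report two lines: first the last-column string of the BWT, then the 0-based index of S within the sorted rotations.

Answer: lr$nafogd
2

Derivation:
All 9 rotations (rotation i = S[i:]+S[:i]):
  rot[0] = dragonfl$
  rot[1] = ragonfl$d
  rot[2] = agonfl$dr
  rot[3] = gonfl$dra
  rot[4] = onfl$drag
  rot[5] = nfl$drago
  rot[6] = fl$dragon
  rot[7] = l$dragonf
  rot[8] = $dragonfl
Sorted (with $ < everything):
  sorted[0] = $dragonfl  (last char: 'l')
  sorted[1] = agonfl$dr  (last char: 'r')
  sorted[2] = dragonfl$  (last char: '$')
  sorted[3] = fl$dragon  (last char: 'n')
  sorted[4] = gonfl$dra  (last char: 'a')
  sorted[5] = l$dragonf  (last char: 'f')
  sorted[6] = nfl$drago  (last char: 'o')
  sorted[7] = onfl$drag  (last char: 'g')
  sorted[8] = ragonfl$d  (last char: 'd')
Last column: lr$nafogd
Original string S is at sorted index 2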